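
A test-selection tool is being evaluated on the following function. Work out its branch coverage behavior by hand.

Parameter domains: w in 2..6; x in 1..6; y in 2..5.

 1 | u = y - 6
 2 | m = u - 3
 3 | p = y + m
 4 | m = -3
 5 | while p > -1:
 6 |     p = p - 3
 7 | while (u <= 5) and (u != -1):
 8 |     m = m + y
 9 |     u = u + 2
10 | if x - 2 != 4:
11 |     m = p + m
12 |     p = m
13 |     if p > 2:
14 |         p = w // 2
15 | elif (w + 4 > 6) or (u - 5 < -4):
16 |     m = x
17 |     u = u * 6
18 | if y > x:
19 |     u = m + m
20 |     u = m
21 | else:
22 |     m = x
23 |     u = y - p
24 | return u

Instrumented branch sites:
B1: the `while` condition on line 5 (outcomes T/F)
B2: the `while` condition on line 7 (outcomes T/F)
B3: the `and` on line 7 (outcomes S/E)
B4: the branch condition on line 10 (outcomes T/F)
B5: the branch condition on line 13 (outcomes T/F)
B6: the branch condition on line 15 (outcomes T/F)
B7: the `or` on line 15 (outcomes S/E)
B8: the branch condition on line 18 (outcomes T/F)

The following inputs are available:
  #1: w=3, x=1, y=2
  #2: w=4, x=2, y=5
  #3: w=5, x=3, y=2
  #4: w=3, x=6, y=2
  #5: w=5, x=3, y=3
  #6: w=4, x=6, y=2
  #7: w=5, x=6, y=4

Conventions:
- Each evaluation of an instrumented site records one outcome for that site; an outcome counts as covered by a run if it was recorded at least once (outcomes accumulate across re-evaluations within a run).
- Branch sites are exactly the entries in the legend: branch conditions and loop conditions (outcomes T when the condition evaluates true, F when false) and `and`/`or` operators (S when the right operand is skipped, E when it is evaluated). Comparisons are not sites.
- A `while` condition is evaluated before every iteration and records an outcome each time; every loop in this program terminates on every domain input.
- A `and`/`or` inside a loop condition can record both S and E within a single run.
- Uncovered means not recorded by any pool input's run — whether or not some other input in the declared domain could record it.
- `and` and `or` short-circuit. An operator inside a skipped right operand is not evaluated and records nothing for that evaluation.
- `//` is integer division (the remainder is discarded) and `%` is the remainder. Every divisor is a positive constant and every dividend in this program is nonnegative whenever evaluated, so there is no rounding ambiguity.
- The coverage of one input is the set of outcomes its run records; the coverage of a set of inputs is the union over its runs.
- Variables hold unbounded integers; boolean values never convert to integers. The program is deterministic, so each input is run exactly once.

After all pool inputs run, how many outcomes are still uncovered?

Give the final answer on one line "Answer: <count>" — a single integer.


#1 (w=3, x=1, y=2) -> covered: B1=F, B2=T, B2=F, B3=S, B3=E, B4=T, B5=F, B8=T
#2 (w=4, x=2, y=5) -> covered: B1=T, B1=F, B2=F, B3=E, B4=T, B5=F, B8=T
#3 (w=5, x=3, y=2) -> covered: B1=F, B2=T, B2=F, B3=S, B3=E, B4=T, B5=F, B8=F
#4 (w=3, x=6, y=2) -> covered: B1=F, B2=T, B2=F, B3=S, B3=E, B4=F, B6=T, B7=S, B8=F
#5 (w=5, x=3, y=3) -> covered: B1=F, B2=T, B2=F, B3=E, B4=T, B5=F, B8=F
#6 (w=4, x=6, y=2) -> covered: B1=F, B2=T, B2=F, B3=S, B3=E, B4=F, B6=T, B7=S, B8=F
#7 (w=5, x=6, y=4) -> covered: B1=F, B2=T, B2=F, B3=S, B3=E, B4=F, B6=T, B7=S, B8=F
union over the pool: B1=T, B1=F, B2=T, B2=F, B3=S, B3=E, B4=T, B4=F, B5=F, B6=T, B7=S, B8=T, B8=F
uncovered (3 of 16): B5=T, B6=F, B7=E
Answer: 3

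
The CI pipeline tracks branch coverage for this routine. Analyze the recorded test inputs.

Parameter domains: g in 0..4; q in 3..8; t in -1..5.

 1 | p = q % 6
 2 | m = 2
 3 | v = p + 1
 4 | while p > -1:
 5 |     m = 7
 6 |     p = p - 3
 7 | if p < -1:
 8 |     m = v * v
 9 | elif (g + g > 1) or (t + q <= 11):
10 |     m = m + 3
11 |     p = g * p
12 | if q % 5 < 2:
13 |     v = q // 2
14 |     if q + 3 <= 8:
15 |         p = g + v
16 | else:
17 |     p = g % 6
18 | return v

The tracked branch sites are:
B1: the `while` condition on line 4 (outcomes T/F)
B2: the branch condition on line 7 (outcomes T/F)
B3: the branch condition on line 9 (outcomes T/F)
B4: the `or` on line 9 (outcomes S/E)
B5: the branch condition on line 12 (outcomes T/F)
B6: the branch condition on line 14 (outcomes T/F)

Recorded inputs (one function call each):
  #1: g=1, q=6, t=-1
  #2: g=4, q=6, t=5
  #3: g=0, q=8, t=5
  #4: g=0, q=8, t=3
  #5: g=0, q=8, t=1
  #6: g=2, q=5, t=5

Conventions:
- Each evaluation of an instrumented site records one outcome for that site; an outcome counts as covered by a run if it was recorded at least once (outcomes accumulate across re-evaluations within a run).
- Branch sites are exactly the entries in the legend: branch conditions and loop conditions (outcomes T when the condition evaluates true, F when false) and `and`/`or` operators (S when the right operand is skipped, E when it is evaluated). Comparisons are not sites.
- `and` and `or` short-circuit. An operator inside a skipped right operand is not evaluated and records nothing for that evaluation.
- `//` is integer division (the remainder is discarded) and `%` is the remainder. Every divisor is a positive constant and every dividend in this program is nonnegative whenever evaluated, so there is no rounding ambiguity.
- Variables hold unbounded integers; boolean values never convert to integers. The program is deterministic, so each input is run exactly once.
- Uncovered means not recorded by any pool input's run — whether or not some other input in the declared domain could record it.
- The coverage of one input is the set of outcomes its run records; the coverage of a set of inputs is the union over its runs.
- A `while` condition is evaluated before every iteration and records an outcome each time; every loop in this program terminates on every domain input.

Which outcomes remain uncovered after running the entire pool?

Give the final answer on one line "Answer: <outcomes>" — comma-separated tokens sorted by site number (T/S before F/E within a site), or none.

test 1 (g=1, q=6, t=-1) hits B1=T, B1=F, B2=T, B5=T, B6=F
test 2 (g=4, q=6, t=5) hits B1=T, B1=F, B2=T, B5=T, B6=F
test 3 (g=0, q=8, t=5) hits B1=T, B1=F, B2=F, B3=F, B4=E, B5=F
test 4 (g=0, q=8, t=3) hits B1=T, B1=F, B2=F, B3=T, B4=E, B5=F
test 5 (g=0, q=8, t=1) hits B1=T, B1=F, B2=F, B3=T, B4=E, B5=F
test 6 (g=2, q=5, t=5) hits B1=T, B1=F, B2=F, B3=T, B4=S, B5=T, B6=T
union over the pool: B1=T, B1=F, B2=T, B2=F, B3=T, B3=F, B4=S, B4=E, B5=T, B5=F, B6=T, B6=F
uncovered (0 of 12): none

Answer: none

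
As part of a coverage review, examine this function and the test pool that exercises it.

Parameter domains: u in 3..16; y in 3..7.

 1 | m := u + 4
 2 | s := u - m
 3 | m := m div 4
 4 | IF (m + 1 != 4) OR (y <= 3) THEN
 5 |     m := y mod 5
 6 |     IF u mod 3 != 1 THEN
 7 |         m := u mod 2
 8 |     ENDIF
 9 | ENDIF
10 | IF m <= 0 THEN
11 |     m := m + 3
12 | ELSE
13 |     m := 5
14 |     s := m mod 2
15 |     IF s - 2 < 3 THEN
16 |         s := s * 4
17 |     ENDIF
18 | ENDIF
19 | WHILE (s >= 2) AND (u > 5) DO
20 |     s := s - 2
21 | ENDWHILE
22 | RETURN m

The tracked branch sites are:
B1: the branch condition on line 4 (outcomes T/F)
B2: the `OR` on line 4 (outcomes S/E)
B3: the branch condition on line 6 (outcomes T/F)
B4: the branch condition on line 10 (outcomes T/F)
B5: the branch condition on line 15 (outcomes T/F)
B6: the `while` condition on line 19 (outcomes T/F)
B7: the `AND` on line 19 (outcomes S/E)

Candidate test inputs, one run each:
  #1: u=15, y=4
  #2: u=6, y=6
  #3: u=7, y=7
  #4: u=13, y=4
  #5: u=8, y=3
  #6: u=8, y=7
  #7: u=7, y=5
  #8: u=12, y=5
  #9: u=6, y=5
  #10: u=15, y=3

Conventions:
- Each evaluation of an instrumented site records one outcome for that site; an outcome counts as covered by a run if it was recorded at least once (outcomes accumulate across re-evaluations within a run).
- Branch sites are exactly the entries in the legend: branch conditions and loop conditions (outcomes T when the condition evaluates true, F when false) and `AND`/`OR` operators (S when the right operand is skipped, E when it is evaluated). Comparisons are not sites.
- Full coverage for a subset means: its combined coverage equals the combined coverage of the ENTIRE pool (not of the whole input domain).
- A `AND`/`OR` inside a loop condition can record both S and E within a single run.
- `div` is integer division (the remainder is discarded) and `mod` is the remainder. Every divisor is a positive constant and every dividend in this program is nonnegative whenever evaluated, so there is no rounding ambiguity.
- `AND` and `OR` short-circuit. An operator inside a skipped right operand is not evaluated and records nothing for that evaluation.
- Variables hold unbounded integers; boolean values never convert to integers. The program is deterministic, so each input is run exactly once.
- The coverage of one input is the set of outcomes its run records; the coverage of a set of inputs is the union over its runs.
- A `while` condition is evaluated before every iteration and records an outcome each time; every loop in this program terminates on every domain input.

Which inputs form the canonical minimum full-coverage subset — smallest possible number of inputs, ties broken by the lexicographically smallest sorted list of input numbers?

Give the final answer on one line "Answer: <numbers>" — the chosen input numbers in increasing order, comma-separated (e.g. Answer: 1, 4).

input #1, u=15, y=4: outcomes B1=T, B2=S, B3=T, B4=F, B5=T, B6=T, B6=F, B7=S, B7=E
input #2, u=6, y=6: outcomes B1=T, B2=S, B3=T, B4=T, B6=F, B7=S
input #3, u=7, y=7: outcomes B1=T, B2=S, B3=F, B4=F, B5=T, B6=T, B6=F, B7=S, B7=E
input #4, u=13, y=4: outcomes B1=T, B2=S, B3=F, B4=F, B5=T, B6=T, B6=F, B7=S, B7=E
input #5, u=8, y=3: outcomes B1=T, B2=E, B3=T, B4=T, B6=F, B7=S
input #6, u=8, y=7: outcomes B1=F, B2=E, B4=F, B5=T, B6=T, B6=F, B7=S, B7=E
input #7, u=7, y=5: outcomes B1=T, B2=S, B3=F, B4=T, B6=F, B7=S
input #8, u=12, y=5: outcomes B1=T, B2=S, B3=T, B4=T, B6=F, B7=S
input #9, u=6, y=5: outcomes B1=T, B2=S, B3=T, B4=T, B6=F, B7=S
input #10, u=15, y=3: outcomes B1=T, B2=S, B3=T, B4=F, B5=T, B6=T, B6=F, B7=S, B7=E
together the pool reaches 13 outcomes: B1=T, B1=F, B2=S, B2=E, B3=T, B3=F, B4=T, B4=F, B5=T, B6=T, B6=F, B7=S, B7=E
every size-1 subset falls short of the 13 outcomes (best: 9/13)
every size-2 subset falls short of the 13 outcomes (best: 12/13)
the canonical winner is {1, 6, 7}: size 3, full 13-outcome coverage, earliest index list among size-3 covers

Answer: 1, 6, 7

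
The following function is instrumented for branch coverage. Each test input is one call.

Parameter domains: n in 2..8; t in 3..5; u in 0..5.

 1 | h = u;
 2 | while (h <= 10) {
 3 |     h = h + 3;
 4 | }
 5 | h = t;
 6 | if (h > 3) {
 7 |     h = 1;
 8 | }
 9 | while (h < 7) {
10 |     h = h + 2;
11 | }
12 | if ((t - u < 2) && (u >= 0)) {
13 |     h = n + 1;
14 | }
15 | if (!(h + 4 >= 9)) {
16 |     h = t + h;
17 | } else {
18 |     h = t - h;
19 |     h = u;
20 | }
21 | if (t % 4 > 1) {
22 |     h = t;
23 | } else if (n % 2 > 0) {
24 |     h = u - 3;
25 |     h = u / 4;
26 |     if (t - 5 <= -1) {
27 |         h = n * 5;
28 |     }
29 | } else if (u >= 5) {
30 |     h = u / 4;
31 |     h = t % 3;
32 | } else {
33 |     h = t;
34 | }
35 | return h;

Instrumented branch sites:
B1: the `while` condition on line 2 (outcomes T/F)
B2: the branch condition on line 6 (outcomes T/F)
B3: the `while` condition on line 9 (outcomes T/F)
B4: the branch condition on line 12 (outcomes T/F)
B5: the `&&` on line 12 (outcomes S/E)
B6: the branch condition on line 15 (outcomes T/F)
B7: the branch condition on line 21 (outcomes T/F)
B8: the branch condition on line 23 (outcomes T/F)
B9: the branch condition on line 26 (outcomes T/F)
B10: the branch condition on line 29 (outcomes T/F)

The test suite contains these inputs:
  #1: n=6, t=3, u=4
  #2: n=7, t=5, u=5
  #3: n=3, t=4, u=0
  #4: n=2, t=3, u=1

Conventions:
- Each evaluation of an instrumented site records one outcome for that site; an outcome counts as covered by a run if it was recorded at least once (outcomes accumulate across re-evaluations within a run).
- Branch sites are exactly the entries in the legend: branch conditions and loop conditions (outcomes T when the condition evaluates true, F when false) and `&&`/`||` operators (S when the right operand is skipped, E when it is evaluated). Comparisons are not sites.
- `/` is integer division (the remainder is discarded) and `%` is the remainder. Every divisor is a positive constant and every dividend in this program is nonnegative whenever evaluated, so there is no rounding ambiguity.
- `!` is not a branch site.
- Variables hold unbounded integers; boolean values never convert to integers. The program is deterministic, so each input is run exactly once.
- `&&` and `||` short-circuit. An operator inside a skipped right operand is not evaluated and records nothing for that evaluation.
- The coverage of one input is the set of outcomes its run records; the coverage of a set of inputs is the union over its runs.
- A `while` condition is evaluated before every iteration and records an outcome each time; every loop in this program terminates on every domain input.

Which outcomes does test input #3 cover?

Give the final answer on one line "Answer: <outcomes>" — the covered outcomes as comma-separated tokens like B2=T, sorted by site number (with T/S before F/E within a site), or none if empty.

Simulating input #3 (n=3, t=4, u=0) step by step:
  B1->T, B1->T, B1->T, B1->T, B1->F, B2->T, B3->T, B3->T, B3->T, B3->F
  B5->S, B4->F, B6->F, B7->F, B8->T, B9->T
deduplicating events, the covered set is: B1=T, B1=F, B2=T, B3=T, B3=F, B4=F, B5=S, B6=F, B7=F, B8=T, B9=T

Answer: B1=T, B1=F, B2=T, B3=T, B3=F, B4=F, B5=S, B6=F, B7=F, B8=T, B9=T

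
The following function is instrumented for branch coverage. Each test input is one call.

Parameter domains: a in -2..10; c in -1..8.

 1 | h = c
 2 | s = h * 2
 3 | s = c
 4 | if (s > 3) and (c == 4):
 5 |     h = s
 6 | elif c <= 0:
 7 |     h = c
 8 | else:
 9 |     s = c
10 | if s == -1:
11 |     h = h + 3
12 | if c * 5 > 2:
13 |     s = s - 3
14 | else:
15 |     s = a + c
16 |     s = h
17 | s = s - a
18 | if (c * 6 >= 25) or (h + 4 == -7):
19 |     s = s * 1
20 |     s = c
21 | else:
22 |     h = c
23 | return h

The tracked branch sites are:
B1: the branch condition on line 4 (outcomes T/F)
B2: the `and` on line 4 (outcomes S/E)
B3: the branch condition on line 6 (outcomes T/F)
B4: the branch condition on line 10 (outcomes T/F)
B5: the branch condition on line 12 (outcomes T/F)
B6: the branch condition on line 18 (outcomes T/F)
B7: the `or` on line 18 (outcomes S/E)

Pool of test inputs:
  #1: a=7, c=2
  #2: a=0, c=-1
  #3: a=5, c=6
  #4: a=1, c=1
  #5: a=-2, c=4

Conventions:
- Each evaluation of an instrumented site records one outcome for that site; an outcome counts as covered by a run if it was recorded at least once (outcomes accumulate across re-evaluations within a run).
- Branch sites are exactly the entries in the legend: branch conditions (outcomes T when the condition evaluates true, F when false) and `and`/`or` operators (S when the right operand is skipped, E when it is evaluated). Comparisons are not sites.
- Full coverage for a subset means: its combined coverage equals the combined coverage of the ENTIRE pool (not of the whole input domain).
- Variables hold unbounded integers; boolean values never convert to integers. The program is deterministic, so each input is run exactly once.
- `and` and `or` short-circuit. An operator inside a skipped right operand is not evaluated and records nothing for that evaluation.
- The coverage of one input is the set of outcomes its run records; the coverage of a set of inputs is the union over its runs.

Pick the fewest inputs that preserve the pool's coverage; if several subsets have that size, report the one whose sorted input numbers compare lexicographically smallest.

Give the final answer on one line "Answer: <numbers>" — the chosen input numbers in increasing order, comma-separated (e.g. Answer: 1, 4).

#1 (a=7, c=2) -> covered: B1=F, B2=S, B3=F, B4=F, B5=T, B6=F, B7=E
#2 (a=0, c=-1) -> covered: B1=F, B2=S, B3=T, B4=T, B5=F, B6=F, B7=E
#3 (a=5, c=6) -> covered: B1=F, B2=E, B3=F, B4=F, B5=T, B6=T, B7=S
#4 (a=1, c=1) -> covered: B1=F, B2=S, B3=F, B4=F, B5=T, B6=F, B7=E
#5 (a=-2, c=4) -> covered: B1=T, B2=E, B4=F, B5=T, B6=F, B7=E
union over all inputs: B1=T, B1=F, B2=S, B2=E, B3=T, B3=F, B4=T, B4=F, B5=T, B5=F, B6=T, B6=F, B7=S, B7=E (14 outcomes)
checked all size-1 subsets: none covers 14 outcomes (max 7/14)
checked all size-2 subsets: none covers 14 outcomes (max 13/14)
inputs {2, 3, 5} (size 3) cover everything; no size-3 subset with a lexicographically smaller index list covers all 14

Answer: 2, 3, 5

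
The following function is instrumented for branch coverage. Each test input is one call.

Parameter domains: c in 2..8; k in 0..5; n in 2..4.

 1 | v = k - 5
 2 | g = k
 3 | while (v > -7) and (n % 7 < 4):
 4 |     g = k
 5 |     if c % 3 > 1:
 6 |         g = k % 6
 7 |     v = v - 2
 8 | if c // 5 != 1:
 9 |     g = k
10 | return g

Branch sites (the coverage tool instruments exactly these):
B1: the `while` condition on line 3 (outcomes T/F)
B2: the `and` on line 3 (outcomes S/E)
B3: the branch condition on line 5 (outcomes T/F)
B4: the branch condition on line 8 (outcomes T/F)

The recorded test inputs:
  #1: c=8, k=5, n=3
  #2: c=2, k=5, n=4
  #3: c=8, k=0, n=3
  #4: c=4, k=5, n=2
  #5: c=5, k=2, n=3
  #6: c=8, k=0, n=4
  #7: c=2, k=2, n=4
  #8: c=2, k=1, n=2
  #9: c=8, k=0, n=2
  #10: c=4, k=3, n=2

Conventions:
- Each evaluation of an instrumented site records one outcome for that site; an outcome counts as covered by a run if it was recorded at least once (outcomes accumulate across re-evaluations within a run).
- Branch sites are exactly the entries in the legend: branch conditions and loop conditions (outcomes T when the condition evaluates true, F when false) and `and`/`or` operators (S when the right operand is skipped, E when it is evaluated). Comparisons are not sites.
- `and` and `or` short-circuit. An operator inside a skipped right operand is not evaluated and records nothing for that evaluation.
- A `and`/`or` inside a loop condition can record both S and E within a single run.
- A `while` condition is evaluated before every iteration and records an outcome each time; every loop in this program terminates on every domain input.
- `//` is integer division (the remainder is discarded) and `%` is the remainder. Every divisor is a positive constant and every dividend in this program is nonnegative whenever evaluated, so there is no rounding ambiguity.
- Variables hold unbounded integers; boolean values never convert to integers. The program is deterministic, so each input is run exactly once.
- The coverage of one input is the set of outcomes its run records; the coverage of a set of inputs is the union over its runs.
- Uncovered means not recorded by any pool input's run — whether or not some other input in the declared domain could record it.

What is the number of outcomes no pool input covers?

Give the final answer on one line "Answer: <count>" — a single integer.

input #1, c=8, k=5, n=3: events B2->E, B1->T, B3->T, B2->E, B1->T, B3->T, B2->E, B1->T, B3->T, B2->E, B1->T, B3->T, B2->S, B1->F, ...; outcomes B1=T, B1=F, B2=S, B2=E, B3=T, B4=F
input #2, c=2, k=5, n=4: events B2->E, B1->F, B4->T; outcomes B1=F, B2=E, B4=T
input #3, c=8, k=0, n=3: events B2->E, B1->T, B3->T, B2->S, B1->F, B4->F; outcomes B1=T, B1=F, B2=S, B2=E, B3=T, B4=F
input #4, c=4, k=5, n=2: events B2->E, B1->T, B3->F, B2->E, B1->T, B3->F, B2->E, B1->T, B3->F, B2->E, B1->T, B3->F, B2->S, B1->F, ...; outcomes B1=T, B1=F, B2=S, B2=E, B3=F, B4=T
input #5, c=5, k=2, n=3: events B2->E, B1->T, B3->T, B2->E, B1->T, B3->T, B2->S, B1->F, B4->F; outcomes B1=T, B1=F, B2=S, B2=E, B3=T, B4=F
input #6, c=8, k=0, n=4: events B2->E, B1->F, B4->F; outcomes B1=F, B2=E, B4=F
input #7, c=2, k=2, n=4: events B2->E, B1->F, B4->T; outcomes B1=F, B2=E, B4=T
input #8, c=2, k=1, n=2: events B2->E, B1->T, B3->T, B2->E, B1->T, B3->T, B2->S, B1->F, B4->T; outcomes B1=T, B1=F, B2=S, B2=E, B3=T, B4=T
input #9, c=8, k=0, n=2: events B2->E, B1->T, B3->T, B2->S, B1->F, B4->F; outcomes B1=T, B1=F, B2=S, B2=E, B3=T, B4=F
input #10, c=4, k=3, n=2: events B2->E, B1->T, B3->F, B2->E, B1->T, B3->F, B2->E, B1->T, B3->F, B2->S, B1->F, B4->T; outcomes B1=T, B1=F, B2=S, B2=E, B3=F, B4=T
union over the pool: B1=T, B1=F, B2=S, B2=E, B3=T, B3=F, B4=T, B4=F
uncovered (0 of 8): none

Answer: 0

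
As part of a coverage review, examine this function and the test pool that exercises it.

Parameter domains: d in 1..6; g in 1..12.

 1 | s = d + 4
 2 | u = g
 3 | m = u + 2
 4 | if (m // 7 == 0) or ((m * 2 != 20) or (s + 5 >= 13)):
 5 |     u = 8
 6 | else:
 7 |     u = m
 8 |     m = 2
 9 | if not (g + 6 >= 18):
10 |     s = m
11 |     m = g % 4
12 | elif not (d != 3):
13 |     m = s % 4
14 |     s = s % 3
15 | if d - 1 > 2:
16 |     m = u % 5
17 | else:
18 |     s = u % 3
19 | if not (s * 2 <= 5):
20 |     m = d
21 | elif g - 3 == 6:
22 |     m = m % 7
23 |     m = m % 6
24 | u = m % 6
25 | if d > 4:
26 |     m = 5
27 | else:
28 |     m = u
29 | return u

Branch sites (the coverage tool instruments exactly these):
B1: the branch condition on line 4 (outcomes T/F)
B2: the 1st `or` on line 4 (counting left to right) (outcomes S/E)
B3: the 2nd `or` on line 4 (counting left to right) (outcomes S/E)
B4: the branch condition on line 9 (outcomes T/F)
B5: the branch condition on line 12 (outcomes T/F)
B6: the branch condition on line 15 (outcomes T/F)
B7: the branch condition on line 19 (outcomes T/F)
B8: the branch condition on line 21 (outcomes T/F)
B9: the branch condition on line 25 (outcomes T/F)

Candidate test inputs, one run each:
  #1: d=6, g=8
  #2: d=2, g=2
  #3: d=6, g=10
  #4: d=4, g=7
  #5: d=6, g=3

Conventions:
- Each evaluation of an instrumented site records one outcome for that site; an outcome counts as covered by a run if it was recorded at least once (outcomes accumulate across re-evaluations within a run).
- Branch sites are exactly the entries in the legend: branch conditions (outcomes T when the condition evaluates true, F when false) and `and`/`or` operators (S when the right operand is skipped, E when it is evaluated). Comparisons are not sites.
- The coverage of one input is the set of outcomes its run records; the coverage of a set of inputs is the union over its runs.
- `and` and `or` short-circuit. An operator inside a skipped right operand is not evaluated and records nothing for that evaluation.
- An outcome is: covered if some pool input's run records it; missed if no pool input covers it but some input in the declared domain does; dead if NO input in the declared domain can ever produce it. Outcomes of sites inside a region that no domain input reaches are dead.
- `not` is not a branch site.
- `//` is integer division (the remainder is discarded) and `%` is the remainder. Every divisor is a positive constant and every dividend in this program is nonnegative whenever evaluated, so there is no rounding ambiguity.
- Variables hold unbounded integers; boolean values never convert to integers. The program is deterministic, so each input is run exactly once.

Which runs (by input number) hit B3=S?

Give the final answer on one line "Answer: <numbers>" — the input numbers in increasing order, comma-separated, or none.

input #1 (d=6, g=8): does not produce B3=S
input #2 (d=2, g=2): does not produce B3=S
input #3 (d=6, g=10): produces B3=S
input #4 (d=4, g=7): produces B3=S
input #5 (d=6, g=3): does not produce B3=S

Answer: 3, 4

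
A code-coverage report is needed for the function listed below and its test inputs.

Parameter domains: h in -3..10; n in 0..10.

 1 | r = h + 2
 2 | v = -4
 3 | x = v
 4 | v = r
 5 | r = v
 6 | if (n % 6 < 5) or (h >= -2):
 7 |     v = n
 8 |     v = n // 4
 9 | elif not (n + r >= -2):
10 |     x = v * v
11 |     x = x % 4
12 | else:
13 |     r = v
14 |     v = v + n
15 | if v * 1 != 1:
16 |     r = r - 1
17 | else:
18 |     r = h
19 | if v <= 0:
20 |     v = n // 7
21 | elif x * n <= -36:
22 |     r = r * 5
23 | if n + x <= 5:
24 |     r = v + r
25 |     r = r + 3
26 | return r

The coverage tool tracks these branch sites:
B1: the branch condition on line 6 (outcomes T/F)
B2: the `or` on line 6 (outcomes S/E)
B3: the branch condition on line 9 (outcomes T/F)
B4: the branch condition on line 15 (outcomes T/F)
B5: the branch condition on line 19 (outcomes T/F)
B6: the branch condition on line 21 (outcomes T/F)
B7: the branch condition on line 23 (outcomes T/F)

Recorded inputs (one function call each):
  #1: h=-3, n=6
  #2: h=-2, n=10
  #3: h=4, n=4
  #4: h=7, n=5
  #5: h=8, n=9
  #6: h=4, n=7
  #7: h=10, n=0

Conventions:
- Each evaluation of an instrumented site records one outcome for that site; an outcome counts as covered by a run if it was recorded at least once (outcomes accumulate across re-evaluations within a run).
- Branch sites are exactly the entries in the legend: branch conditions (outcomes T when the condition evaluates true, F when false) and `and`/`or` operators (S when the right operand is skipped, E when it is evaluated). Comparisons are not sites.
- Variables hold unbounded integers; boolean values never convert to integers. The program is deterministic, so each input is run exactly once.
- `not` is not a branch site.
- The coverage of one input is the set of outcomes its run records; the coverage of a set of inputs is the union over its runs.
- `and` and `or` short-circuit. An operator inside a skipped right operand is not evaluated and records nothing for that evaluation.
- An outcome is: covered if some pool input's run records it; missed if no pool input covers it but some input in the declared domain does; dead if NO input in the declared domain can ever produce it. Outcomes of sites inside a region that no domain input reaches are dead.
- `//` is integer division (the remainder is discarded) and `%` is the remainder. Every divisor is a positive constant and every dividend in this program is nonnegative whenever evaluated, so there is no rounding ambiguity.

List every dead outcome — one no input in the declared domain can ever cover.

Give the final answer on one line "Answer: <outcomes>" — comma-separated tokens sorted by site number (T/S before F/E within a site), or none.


exhaustive pass over the 154-input domain:
  B3=T: never recorded by any domain input -> dead
  reachable outcomes have witnesses, e.g. B1=T (e.g. h=-3, n=0), B1=F (e.g. h=-3, n=5), B2=S (e.g. h=-3, n=0), B2=E (e.g. h=-3, n=5)
Answer: B3=T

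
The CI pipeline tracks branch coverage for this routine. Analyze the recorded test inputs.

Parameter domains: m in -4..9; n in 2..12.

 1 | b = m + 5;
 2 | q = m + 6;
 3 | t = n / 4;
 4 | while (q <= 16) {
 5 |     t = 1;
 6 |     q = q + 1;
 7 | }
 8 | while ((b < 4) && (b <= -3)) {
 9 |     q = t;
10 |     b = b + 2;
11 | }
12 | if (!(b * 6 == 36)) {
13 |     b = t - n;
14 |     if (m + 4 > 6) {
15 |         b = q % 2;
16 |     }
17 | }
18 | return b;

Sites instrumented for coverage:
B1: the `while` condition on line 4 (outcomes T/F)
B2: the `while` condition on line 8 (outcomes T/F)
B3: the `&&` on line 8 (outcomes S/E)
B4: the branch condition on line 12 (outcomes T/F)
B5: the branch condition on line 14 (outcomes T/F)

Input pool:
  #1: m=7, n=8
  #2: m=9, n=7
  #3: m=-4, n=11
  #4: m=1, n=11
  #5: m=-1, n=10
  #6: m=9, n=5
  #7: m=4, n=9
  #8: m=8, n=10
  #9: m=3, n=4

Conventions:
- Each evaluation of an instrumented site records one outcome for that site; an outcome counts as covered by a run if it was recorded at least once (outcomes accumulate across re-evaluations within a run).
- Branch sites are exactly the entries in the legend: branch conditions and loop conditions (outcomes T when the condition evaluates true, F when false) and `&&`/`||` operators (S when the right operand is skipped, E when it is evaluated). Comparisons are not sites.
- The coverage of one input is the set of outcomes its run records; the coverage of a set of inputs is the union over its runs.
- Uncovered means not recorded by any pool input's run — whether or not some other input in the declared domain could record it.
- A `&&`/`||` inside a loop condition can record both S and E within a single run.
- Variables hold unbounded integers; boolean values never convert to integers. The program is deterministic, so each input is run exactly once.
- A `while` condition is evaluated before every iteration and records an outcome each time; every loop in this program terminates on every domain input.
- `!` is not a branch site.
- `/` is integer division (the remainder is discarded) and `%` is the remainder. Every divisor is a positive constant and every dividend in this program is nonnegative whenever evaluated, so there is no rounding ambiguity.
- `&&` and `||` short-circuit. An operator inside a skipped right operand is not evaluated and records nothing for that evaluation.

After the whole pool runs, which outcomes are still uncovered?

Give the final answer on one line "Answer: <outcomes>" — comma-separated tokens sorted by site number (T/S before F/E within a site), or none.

input #1 (m=7, n=8): covers B1=T, B1=F, B2=F, B3=S, B4=T, B5=T
input #2 (m=9, n=7): covers B1=T, B1=F, B2=F, B3=S, B4=T, B5=T
input #3 (m=-4, n=11): covers B1=T, B1=F, B2=F, B3=E, B4=T, B5=F
input #4 (m=1, n=11): covers B1=T, B1=F, B2=F, B3=S, B4=F
input #5 (m=-1, n=10): covers B1=T, B1=F, B2=F, B3=S, B4=T, B5=F
input #6 (m=9, n=5): covers B1=T, B1=F, B2=F, B3=S, B4=T, B5=T
input #7 (m=4, n=9): covers B1=T, B1=F, B2=F, B3=S, B4=T, B5=T
input #8 (m=8, n=10): covers B1=T, B1=F, B2=F, B3=S, B4=T, B5=T
input #9 (m=3, n=4): covers B1=T, B1=F, B2=F, B3=S, B4=T, B5=T
union over the pool: B1=T, B1=F, B2=F, B3=S, B3=E, B4=T, B4=F, B5=T, B5=F
uncovered (1 of 10): B2=T

Answer: B2=T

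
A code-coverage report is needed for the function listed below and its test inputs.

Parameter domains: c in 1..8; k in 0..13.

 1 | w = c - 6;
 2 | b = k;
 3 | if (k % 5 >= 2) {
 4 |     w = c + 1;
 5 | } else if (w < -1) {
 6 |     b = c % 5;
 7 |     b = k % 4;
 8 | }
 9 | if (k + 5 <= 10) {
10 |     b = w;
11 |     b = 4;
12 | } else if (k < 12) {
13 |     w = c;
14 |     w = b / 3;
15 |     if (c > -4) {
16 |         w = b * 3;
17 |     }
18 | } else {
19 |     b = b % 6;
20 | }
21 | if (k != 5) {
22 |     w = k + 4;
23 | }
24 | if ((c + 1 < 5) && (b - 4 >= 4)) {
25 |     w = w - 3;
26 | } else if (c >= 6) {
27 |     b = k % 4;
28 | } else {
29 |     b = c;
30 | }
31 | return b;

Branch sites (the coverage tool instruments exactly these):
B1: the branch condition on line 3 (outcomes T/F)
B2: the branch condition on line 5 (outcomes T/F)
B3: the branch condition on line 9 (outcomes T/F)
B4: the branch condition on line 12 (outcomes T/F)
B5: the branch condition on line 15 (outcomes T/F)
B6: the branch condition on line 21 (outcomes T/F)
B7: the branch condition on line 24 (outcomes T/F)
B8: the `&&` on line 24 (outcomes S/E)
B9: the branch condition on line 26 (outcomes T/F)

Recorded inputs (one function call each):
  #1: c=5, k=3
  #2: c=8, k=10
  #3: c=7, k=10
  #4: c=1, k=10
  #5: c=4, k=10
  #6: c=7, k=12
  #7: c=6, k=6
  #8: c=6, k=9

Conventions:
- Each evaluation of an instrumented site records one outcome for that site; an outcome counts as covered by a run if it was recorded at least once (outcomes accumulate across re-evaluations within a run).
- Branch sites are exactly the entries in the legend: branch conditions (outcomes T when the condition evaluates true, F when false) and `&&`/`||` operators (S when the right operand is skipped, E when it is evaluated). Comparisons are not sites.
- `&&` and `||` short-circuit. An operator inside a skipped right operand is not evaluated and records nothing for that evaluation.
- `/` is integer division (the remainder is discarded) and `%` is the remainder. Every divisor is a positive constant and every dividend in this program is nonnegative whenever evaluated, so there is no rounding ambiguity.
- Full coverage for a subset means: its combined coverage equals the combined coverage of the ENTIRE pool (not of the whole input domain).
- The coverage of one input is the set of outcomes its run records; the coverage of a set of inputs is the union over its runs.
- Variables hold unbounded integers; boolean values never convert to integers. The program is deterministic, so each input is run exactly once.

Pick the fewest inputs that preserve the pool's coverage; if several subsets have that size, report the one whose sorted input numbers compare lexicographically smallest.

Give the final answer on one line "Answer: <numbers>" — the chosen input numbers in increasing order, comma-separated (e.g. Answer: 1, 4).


#1 (c=5, k=3) -> B1->T, B3->T, B6->T, B8->S, B7->F, B9->F; covered: B1=T, B3=T, B6=T, B7=F, B8=S, B9=F
#2 (c=8, k=10) -> B1->F, B2->F, B3->F, B4->T, B5->T, B6->T, B8->S, B7->F, B9->T; covered: B1=F, B2=F, B3=F, B4=T, B5=T, B6=T, B7=F, B8=S, B9=T
#3 (c=7, k=10) -> B1->F, B2->F, B3->F, B4->T, B5->T, B6->T, B8->S, B7->F, B9->T; covered: B1=F, B2=F, B3=F, B4=T, B5=T, B6=T, B7=F, B8=S, B9=T
#4 (c=1, k=10) -> B1->F, B2->T, B3->F, B4->T, B5->T, B6->T, B8->E, B7->F, B9->F; covered: B1=F, B2=T, B3=F, B4=T, B5=T, B6=T, B7=F, B8=E, B9=F
#5 (c=4, k=10) -> B1->F, B2->T, B3->F, B4->T, B5->T, B6->T, B8->S, B7->F, B9->F; covered: B1=F, B2=T, B3=F, B4=T, B5=T, B6=T, B7=F, B8=S, B9=F
#6 (c=7, k=12) -> B1->T, B3->F, B4->F, B6->T, B8->S, B7->F, B9->T; covered: B1=T, B3=F, B4=F, B6=T, B7=F, B8=S, B9=T
#7 (c=6, k=6) -> B1->F, B2->F, B3->F, B4->T, B5->T, B6->T, B8->S, B7->F, B9->T; covered: B1=F, B2=F, B3=F, B4=T, B5=T, B6=T, B7=F, B8=S, B9=T
#8 (c=6, k=9) -> B1->T, B3->F, B4->T, B5->T, B6->T, B8->S, B7->F, B9->T; covered: B1=T, B3=F, B4=T, B5=T, B6=T, B7=F, B8=S, B9=T
union over all inputs: B1=T, B1=F, B2=T, B2=F, B3=T, B3=F, B4=T, B4=F, B5=T, B6=T, B7=F, B8=S, B8=E, B9=T, B9=F (15 outcomes)
checked all size-1 subsets: none covers 15 outcomes (max 9/15)
checked all size-2 subsets: none covers 15 outcomes (max 13/15)
checked all size-3 subsets: none covers 15 outcomes (max 14/15)
at size 4, {1, 2, 4, 6} reaches all 15 outcomes; every lexicographically earlier size-4 subset fails
Answer: 1, 2, 4, 6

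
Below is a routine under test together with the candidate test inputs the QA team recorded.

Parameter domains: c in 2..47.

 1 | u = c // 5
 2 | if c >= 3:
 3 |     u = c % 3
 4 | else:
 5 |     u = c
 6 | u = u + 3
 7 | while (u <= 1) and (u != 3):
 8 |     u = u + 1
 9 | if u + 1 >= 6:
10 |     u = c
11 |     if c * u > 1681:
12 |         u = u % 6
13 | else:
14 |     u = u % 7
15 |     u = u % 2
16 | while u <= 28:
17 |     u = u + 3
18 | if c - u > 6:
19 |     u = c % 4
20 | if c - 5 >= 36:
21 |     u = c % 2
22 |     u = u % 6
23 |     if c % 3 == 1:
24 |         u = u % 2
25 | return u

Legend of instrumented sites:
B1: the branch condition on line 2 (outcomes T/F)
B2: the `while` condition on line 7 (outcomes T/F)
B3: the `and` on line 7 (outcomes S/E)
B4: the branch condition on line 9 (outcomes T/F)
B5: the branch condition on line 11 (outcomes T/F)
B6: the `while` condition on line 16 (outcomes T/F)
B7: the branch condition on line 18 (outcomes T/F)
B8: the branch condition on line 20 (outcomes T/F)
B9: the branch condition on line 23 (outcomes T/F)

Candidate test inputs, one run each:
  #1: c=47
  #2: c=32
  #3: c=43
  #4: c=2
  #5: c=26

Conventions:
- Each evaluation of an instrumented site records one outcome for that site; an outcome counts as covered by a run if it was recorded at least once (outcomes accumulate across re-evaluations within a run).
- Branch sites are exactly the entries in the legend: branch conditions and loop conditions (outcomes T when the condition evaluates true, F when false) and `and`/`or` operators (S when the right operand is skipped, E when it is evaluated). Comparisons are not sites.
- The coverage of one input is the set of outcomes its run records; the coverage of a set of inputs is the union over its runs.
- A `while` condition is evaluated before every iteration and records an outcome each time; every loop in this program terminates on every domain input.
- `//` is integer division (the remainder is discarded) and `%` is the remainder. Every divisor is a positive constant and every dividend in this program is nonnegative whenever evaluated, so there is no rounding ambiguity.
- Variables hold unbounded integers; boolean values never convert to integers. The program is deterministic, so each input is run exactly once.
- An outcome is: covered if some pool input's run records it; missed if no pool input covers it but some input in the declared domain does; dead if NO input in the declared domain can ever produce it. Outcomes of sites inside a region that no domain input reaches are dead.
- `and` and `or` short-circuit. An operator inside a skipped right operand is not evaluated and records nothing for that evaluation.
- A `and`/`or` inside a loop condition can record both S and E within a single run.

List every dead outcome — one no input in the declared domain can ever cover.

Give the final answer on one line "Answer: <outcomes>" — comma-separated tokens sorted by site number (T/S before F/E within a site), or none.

checking every outcome against all 46 domain inputs:
  B2=T: unreachable across the whole domain -> dead
  B3=E: unreachable across the whole domain -> dead
  reachable outcomes have witnesses, e.g. B1=T (e.g. c=3), B1=F (e.g. c=2), B2=F (e.g. c=2), B3=S (e.g. c=2)

Answer: B2=T, B3=E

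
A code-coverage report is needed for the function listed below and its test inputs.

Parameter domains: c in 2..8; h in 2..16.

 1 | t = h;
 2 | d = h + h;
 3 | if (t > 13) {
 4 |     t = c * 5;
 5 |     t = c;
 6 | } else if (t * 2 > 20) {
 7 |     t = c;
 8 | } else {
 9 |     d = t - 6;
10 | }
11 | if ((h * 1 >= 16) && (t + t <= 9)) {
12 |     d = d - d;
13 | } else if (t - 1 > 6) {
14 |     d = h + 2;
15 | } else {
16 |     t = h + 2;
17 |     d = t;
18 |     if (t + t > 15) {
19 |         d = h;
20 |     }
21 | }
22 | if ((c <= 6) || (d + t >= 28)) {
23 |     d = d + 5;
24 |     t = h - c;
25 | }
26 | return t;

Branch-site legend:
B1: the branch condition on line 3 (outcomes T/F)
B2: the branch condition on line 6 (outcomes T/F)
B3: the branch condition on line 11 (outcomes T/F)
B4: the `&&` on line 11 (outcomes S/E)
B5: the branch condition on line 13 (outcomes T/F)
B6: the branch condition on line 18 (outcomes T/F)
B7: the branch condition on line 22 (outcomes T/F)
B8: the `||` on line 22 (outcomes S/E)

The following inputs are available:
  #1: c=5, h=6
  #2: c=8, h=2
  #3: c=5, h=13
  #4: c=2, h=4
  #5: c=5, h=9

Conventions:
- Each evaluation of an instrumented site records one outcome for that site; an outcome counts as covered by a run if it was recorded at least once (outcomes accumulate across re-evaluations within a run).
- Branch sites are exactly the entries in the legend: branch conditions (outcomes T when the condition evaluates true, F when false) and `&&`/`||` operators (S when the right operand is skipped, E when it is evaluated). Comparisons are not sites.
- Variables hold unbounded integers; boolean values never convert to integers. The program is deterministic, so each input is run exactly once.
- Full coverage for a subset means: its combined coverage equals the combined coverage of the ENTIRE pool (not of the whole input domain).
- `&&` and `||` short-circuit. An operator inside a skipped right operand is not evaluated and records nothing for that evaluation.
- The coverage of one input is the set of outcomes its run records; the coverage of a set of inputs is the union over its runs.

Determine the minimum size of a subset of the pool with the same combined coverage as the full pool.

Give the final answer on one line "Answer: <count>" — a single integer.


run #1 (c=5, h=6) runs B1->F, B2->F, B4->S, B3->F, B5->F, B6->T, B8->S, B7->T; records B1=F, B2=F, B3=F, B4=S, B5=F, B6=T, B7=T, B8=S
run #2 (c=8, h=2) runs B1->F, B2->F, B4->S, B3->F, B5->F, B6->F, B8->E, B7->F; records B1=F, B2=F, B3=F, B4=S, B5=F, B6=F, B7=F, B8=E
run #3 (c=5, h=13) runs B1->F, B2->T, B4->S, B3->F, B5->F, B6->T, B8->S, B7->T; records B1=F, B2=T, B3=F, B4=S, B5=F, B6=T, B7=T, B8=S
run #4 (c=2, h=4) runs B1->F, B2->F, B4->S, B3->F, B5->F, B6->F, B8->S, B7->T; records B1=F, B2=F, B3=F, B4=S, B5=F, B6=F, B7=T, B8=S
run #5 (c=5, h=9) runs B1->F, B2->F, B4->S, B3->F, B5->T, B8->S, B7->T; records B1=F, B2=F, B3=F, B4=S, B5=T, B7=T, B8=S
pool-wide coverage (13 outcomes): B1=F, B2=T, B2=F, B3=F, B4=S, B5=T, B5=F, B6=T, B6=F, B7=T, B7=F, B8=S, B8=E
size 1 is not enough: best union over all size-1 subsets is 8/13
size 2 is not enough: best union over all size-2 subsets is 12/13
at size 3, {2, 3, 5} reaches all 13 outcomes; every lexicographically earlier size-3 subset fails
Answer: 3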